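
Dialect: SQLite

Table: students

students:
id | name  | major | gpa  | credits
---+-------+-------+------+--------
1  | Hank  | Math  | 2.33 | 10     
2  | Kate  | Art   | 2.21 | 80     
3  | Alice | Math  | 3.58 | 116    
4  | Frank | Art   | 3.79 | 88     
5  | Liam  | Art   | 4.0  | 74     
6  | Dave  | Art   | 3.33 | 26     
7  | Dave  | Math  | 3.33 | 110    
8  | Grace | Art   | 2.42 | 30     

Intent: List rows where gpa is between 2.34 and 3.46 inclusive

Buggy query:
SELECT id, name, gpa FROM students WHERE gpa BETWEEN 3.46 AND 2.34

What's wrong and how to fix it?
Bug: BETWEEN expects the lower bound first; with 3.46 AND 2.34 the range is empty

Fix: Swap the bounds so the smaller value comes first

Corrected query:
SELECT id, name, gpa FROM students WHERE gpa BETWEEN 2.34 AND 3.46

Result:
id | name  | gpa 
---+-------+-----
6  | Dave  | 3.33
7  | Dave  | 3.33
8  | Grace | 2.42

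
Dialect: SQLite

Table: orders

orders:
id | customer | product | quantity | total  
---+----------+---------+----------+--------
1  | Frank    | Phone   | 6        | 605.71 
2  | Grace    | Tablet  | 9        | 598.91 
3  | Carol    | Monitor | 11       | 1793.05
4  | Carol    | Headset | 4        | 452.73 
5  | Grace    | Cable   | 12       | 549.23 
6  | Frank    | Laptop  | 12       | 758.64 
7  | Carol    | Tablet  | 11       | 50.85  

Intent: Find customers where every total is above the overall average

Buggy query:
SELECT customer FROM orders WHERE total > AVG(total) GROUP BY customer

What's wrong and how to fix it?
Bug: AVG() is an aggregate; it can't sit directly in WHERE

Fix: Use a subquery for AVG and a HAVING MIN(...) filter so the condition holds for every row in the group

Corrected query:
SELECT customer FROM orders GROUP BY customer HAVING MIN(total) > (SELECT AVG(total) FROM orders)

Result:
(no rows)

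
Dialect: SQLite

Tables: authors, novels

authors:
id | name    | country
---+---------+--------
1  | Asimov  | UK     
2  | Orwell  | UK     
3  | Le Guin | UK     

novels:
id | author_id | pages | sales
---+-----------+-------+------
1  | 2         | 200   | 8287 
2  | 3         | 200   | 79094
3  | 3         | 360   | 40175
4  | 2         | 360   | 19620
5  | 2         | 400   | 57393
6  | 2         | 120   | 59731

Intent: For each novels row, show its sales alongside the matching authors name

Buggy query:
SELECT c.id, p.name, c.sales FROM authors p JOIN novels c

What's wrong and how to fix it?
Bug: JOIN with no ON clause produces a cartesian product; every novels row pairs with every authors row

Fix: Add ON c.author_id = p.id to the JOIN

Corrected query:
SELECT c.id, p.name, c.sales FROM authors p JOIN novels c ON c.author_id = p.id

Result:
id | name    | sales
---+---------+------
1  | Orwell  | 8287 
2  | Le Guin | 79094
3  | Le Guin | 40175
4  | Orwell  | 19620
5  | Orwell  | 57393
6  | Orwell  | 59731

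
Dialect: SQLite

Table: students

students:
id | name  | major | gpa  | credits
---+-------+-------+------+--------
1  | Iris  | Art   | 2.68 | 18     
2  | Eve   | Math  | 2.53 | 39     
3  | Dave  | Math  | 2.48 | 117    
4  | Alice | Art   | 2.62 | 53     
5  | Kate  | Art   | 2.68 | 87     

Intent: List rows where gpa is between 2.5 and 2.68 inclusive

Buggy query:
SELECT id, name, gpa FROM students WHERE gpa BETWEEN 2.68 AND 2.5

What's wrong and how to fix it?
Bug: BETWEEN expects the lower bound first; with 2.68 AND 2.5 the range is empty

Fix: Swap the bounds so the smaller value comes first

Corrected query:
SELECT id, name, gpa FROM students WHERE gpa BETWEEN 2.5 AND 2.68

Result:
id | name  | gpa 
---+-------+-----
1  | Iris  | 2.68
2  | Eve   | 2.53
4  | Alice | 2.62
5  | Kate  | 2.68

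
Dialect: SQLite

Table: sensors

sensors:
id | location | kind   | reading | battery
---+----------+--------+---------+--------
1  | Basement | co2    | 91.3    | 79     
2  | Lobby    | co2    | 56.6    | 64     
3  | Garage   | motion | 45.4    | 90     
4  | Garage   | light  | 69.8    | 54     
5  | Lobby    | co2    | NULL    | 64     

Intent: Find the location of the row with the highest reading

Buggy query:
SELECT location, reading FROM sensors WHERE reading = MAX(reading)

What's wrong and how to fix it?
Bug: MAX(reading) is an aggregate and cannot be used directly in WHERE

Fix: Use a subquery: WHERE reading = (SELECT MAX(reading) FROM sensors)

Corrected query:
SELECT location, reading FROM sensors WHERE reading = (SELECT MAX(reading) FROM sensors)

Result:
location | reading
---------+--------
Basement | 91.3   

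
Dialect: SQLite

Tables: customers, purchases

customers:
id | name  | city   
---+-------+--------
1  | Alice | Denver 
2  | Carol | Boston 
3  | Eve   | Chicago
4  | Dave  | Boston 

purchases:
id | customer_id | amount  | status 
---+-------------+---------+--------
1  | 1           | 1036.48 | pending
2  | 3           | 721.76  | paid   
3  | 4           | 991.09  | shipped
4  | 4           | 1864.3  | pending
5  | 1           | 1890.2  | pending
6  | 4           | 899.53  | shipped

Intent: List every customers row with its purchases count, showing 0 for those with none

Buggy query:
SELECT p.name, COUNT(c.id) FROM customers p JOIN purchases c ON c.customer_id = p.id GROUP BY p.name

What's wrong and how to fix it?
Bug: INNER JOIN drops customers rows that have no matching purchases rows

Fix: Switch to LEFT JOIN to retain unmatched parent rows

Corrected query:
SELECT p.name, COUNT(c.id) FROM customers p LEFT JOIN purchases c ON c.customer_id = p.id GROUP BY p.name

Result:
name  | COUNT(c.id)
------+------------
Alice | 2          
Carol | 0          
Dave  | 3          
Eve   | 1          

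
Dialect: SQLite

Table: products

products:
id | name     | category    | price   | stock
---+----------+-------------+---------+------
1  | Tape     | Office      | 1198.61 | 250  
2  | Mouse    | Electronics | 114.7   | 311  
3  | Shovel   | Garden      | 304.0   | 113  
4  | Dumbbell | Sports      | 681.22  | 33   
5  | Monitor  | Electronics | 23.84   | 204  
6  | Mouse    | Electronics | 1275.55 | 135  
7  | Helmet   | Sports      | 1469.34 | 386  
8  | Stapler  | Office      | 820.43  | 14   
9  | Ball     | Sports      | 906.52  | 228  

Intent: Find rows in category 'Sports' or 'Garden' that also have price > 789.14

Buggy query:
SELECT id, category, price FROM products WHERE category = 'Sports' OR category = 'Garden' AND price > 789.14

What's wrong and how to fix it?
Bug: AND binds tighter than OR, so this parses as category = 'Sports' OR (category = 'Garden' AND price > 789.14)

Fix: Add parentheses around the OR so the AND applies to both alternatives

Corrected query:
SELECT id, category, price FROM products WHERE (category = 'Sports' OR category = 'Garden') AND price > 789.14

Result:
id | category | price  
---+----------+--------
7  | Sports   | 1469.34
9  | Sports   | 906.52 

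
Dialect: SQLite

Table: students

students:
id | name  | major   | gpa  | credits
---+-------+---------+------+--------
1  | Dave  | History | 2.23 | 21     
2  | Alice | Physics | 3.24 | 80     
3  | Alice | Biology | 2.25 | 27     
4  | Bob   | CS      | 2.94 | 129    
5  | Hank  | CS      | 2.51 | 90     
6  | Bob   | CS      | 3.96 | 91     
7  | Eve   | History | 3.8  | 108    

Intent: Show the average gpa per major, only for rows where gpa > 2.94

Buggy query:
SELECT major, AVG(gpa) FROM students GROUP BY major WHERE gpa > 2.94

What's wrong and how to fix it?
Bug: WHERE cannot follow GROUP BY

Fix: Place WHERE between FROM and GROUP BY

Corrected query:
SELECT major, AVG(gpa) FROM students WHERE gpa > 2.94 GROUP BY major

Result:
major   | AVG(gpa)
--------+---------
CS      | 3.96    
History | 3.8     
Physics | 3.24    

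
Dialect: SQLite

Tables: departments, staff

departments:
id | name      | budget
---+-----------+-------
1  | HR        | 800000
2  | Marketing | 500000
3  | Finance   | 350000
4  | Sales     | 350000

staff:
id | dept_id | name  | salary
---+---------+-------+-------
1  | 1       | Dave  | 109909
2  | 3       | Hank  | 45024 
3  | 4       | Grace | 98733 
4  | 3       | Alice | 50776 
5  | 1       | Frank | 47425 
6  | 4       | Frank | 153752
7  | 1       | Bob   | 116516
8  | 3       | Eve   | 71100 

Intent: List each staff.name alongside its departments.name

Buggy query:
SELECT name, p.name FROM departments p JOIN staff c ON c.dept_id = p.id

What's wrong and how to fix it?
Bug: Both tables have a 'name' column; the unqualified reference is ambiguous

Fix: Qualify the column with its table alias (c.name)

Corrected query:
SELECT c.name, p.name FROM departments p JOIN staff c ON c.dept_id = p.id

Result:
name  | name   
------+--------
Dave  | HR     
Hank  | Finance
Grace | Sales  
Alice | Finance
Frank | HR     
Frank | Sales  
Bob   | HR     
Eve   | Finance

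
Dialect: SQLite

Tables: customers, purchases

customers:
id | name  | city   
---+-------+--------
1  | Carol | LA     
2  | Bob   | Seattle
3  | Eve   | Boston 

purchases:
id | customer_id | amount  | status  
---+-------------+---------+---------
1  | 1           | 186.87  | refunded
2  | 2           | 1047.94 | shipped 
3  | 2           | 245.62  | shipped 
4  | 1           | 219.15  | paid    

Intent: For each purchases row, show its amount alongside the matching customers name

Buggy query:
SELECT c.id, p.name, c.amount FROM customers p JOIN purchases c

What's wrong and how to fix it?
Bug: JOIN with no ON clause produces a cartesian product; every purchases row pairs with every customers row

Fix: Specify the join condition linking the foreign key to the parent id

Corrected query:
SELECT c.id, p.name, c.amount FROM customers p JOIN purchases c ON c.customer_id = p.id

Result:
id | name  | amount 
---+-------+--------
1  | Carol | 186.87 
2  | Bob   | 1047.94
3  | Bob   | 245.62 
4  | Carol | 219.15 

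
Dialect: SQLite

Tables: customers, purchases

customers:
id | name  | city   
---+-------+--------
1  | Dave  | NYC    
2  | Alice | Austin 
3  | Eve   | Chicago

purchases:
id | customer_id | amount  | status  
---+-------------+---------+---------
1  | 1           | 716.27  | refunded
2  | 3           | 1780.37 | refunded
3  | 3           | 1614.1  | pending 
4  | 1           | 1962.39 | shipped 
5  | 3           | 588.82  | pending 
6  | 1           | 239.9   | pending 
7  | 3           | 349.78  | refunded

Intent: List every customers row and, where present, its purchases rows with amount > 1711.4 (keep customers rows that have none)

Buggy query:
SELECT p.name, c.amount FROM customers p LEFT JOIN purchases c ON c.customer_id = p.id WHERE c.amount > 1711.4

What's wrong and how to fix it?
Bug: Filtering c.amount in WHERE discards the NULL rows produced by LEFT JOIN, turning it into an inner join

Fix: Move the right-table condition into the ON clause so unmatched parents are kept

Corrected query:
SELECT p.name, c.amount FROM customers p LEFT JOIN purchases c ON c.customer_id = p.id AND c.amount > 1711.4

Result:
name  | amount 
------+--------
Dave  | 1962.39
Alice | NULL   
Eve   | 1780.37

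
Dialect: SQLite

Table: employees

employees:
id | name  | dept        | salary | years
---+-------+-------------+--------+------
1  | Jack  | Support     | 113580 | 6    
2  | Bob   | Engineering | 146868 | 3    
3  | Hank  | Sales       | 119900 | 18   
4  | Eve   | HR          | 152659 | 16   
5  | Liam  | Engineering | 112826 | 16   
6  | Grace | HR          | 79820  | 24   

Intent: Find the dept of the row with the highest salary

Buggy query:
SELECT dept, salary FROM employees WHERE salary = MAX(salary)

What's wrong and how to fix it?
Bug: MAX(salary) is an aggregate and cannot be used directly in WHERE

Fix: Wrap MAX in a scalar subquery so WHERE compares against a single value

Corrected query:
SELECT dept, salary FROM employees WHERE salary = (SELECT MAX(salary) FROM employees)

Result:
dept | salary
-----+-------
HR   | 152659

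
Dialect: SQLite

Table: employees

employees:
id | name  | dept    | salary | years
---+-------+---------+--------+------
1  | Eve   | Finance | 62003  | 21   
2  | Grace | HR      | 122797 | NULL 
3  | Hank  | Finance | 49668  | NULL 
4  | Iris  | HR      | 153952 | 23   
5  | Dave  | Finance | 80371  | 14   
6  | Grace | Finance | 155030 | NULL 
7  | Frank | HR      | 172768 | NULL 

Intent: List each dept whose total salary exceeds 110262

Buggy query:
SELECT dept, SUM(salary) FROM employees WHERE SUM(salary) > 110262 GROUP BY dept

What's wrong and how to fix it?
Bug: SUM(salary) is an aggregate, but WHERE filters rows before aggregation

Fix: Use HAVING (which filters groups after aggregation) instead of WHERE

Corrected query:
SELECT dept, SUM(salary) FROM employees GROUP BY dept HAVING SUM(salary) > 110262

Result:
dept    | SUM(salary)
--------+------------
Finance | 347072     
HR      | 449517     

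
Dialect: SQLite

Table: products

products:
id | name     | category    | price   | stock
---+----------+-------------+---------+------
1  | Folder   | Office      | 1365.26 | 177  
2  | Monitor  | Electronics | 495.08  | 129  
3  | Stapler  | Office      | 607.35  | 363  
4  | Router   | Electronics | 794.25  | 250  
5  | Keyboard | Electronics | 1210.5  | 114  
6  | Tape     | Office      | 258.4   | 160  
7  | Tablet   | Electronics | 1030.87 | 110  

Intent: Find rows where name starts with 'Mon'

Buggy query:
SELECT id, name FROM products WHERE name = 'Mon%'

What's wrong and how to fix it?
Bug: '=' compares the literal string including the % character; pattern matching needs LIKE

Fix: Replace '=' with LIKE so 'Mon%' is treated as a pattern

Corrected query:
SELECT id, name FROM products WHERE name LIKE 'Mon%'

Result:
id | name   
---+--------
2  | Monitor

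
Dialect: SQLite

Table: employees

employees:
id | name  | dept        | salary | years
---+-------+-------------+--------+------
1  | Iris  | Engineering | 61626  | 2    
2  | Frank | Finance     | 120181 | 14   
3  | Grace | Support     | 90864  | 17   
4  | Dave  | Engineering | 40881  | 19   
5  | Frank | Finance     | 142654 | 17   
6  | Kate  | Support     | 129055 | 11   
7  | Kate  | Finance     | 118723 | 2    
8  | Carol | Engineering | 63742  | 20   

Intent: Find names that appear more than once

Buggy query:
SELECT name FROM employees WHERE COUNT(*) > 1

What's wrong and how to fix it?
Bug: COUNT(*) is an aggregate and cannot be used in WHERE

Fix: GROUP BY name, then filter groups with HAVING COUNT(*) > 1

Corrected query:
SELECT name FROM employees GROUP BY name HAVING COUNT(*) > 1

Result:
name 
-----
Frank
Kate 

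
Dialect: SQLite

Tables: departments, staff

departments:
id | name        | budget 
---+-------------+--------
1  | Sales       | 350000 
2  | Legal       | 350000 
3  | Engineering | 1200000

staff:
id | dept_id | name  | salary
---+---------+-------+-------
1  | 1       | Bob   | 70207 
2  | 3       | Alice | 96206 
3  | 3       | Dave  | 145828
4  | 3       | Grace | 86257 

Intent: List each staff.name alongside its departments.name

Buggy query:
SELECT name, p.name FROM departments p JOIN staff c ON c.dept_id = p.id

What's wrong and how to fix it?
Bug: Both tables have a 'name' column; the unqualified reference is ambiguous

Fix: Prefix ambiguous columns with the table alias

Corrected query:
SELECT c.name, p.name FROM departments p JOIN staff c ON c.dept_id = p.id

Result:
name  | name       
------+------------
Bob   | Sales      
Alice | Engineering
Dave  | Engineering
Grace | Engineering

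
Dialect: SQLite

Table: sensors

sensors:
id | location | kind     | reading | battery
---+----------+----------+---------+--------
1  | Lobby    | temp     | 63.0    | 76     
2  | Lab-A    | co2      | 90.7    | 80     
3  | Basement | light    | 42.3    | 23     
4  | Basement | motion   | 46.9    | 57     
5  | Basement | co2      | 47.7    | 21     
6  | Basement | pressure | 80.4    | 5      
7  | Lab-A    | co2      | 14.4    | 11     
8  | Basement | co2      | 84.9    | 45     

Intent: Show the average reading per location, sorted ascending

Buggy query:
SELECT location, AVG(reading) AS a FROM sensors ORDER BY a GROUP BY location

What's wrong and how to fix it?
Bug: GROUP BY must precede ORDER BY

Fix: Reorder: SELECT … FROM … GROUP BY … ORDER BY …

Corrected query:
SELECT location, AVG(reading) AS a FROM sensors GROUP BY location ORDER BY a

Result:
location | a    
---------+------
Lab-A    | 52.55
Basement | 60.44
Lobby    | 63   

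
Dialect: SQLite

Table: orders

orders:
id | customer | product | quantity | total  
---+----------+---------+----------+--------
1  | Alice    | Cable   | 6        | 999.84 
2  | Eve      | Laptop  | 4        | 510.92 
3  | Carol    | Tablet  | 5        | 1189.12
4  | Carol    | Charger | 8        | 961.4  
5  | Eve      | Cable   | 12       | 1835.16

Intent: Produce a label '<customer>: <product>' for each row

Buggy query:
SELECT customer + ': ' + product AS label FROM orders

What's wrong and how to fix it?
Bug: SQLite uses || for string concatenation; + coerces text to numbers (yielding 0)

Fix: Use the || operator for string concatenation

Corrected query:
SELECT customer || ': ' || product AS label FROM orders

Result:
label         
--------------
Alice: Cable  
Eve: Laptop   
Carol: Tablet 
Carol: Charger
Eve: Cable    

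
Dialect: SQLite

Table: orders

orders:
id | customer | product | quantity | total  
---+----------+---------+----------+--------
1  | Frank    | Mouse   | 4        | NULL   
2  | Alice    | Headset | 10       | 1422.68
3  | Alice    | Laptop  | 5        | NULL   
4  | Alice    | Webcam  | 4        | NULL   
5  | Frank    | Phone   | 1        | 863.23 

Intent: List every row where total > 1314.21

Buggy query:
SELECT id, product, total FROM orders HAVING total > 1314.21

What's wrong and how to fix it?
Bug: This is a non-aggregate query (no GROUP BY, no aggregates), so in SQLite the HAVING clause is invalid here; a row-level condition belongs in WHERE

Fix: Use WHERE for row-level filtering

Corrected query:
SELECT id, product, total FROM orders WHERE total > 1314.21

Result:
id | product | total  
---+---------+--------
2  | Headset | 1422.68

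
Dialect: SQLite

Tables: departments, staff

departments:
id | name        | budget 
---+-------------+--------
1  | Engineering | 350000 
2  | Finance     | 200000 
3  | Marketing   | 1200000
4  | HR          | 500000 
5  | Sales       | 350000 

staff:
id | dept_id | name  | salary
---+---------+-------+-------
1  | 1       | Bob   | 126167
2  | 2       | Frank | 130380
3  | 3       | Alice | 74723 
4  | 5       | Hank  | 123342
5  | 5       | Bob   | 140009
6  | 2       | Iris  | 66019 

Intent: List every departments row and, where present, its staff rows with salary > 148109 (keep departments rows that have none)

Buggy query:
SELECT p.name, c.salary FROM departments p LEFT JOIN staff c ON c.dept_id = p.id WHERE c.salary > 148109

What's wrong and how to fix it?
Bug: A WHERE condition on the right-hand table after LEFT JOIN drops unmatched parents

Fix: Move the right-table condition into the ON clause so unmatched parents are kept

Corrected query:
SELECT p.name, c.salary FROM departments p LEFT JOIN staff c ON c.dept_id = p.id AND c.salary > 148109

Result:
name        | salary
------------+-------
Engineering | NULL  
Finance     | NULL  
Marketing   | NULL  
HR          | NULL  
Sales       | NULL  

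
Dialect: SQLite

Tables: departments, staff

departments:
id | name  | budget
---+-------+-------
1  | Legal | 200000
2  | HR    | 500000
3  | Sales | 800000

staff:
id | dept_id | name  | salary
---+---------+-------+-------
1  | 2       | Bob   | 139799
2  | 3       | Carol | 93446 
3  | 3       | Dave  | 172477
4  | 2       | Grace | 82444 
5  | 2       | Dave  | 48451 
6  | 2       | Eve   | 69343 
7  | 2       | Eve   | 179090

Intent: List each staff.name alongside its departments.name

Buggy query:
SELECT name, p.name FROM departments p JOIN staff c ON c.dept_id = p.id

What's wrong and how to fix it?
Bug: 'name' exists in both joined tables, so the database can't tell which one is meant

Fix: Qualify the column with its table alias (c.name)

Corrected query:
SELECT c.name, p.name FROM departments p JOIN staff c ON c.dept_id = p.id

Result:
name  | name 
------+------
Bob   | HR   
Carol | Sales
Dave  | Sales
Grace | HR   
Dave  | HR   
Eve   | HR   
Eve   | HR   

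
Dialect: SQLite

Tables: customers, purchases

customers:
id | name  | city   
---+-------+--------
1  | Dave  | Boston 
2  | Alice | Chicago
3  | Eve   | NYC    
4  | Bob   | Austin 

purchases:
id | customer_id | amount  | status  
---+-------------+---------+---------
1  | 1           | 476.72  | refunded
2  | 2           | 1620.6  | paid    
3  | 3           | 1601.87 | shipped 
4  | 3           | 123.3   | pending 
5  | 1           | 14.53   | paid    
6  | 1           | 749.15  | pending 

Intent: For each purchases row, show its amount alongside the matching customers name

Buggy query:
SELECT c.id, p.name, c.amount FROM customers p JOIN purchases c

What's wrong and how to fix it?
Bug: JOIN with no ON clause produces a cartesian product; every purchases row pairs with every customers row

Fix: Specify the join condition linking the foreign key to the parent id

Corrected query:
SELECT c.id, p.name, c.amount FROM customers p JOIN purchases c ON c.customer_id = p.id

Result:
id | name  | amount 
---+-------+--------
1  | Dave  | 476.72 
2  | Alice | 1620.6 
3  | Eve   | 1601.87
4  | Eve   | 123.3  
5  | Dave  | 14.53  
6  | Dave  | 749.15 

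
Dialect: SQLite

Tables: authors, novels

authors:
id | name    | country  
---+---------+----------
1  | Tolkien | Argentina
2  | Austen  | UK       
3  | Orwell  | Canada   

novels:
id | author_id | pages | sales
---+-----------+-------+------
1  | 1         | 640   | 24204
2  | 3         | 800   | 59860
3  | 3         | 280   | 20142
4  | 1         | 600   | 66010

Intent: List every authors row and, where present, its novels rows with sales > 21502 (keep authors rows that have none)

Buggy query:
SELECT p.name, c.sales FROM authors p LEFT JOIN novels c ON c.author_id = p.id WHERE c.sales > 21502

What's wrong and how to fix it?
Bug: A WHERE condition on the right-hand table after LEFT JOIN drops unmatched parents

Fix: Put 'c.sales > 21502' in the JOIN's ON clause instead of WHERE

Corrected query:
SELECT p.name, c.sales FROM authors p LEFT JOIN novels c ON c.author_id = p.id AND c.sales > 21502

Result:
name    | sales
--------+------
Tolkien | 24204
Tolkien | 66010
Austen  | NULL 
Orwell  | 59860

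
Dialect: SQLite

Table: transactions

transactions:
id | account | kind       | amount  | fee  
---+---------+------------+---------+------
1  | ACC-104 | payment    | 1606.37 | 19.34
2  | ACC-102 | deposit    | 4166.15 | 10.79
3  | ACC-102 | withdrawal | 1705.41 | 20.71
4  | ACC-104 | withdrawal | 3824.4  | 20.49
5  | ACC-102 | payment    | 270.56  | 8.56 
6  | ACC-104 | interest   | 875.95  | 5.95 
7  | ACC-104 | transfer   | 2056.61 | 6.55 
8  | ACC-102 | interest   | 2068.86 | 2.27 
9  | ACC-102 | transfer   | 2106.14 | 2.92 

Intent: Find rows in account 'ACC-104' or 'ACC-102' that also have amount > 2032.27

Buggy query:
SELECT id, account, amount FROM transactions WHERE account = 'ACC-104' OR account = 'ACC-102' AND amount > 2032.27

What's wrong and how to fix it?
Bug: AND binds tighter than OR, so this parses as account = 'ACC-104' OR (account = 'ACC-102' AND amount > 2032.27)

Fix: Group the OR with parentheses (or use IN), then AND the threshold

Corrected query:
SELECT id, account, amount FROM transactions WHERE (account = 'ACC-104' OR account = 'ACC-102') AND amount > 2032.27

Result:
id | account | amount 
---+---------+--------
2  | ACC-102 | 4166.15
4  | ACC-104 | 3824.4 
7  | ACC-104 | 2056.61
8  | ACC-102 | 2068.86
9  | ACC-102 | 2106.14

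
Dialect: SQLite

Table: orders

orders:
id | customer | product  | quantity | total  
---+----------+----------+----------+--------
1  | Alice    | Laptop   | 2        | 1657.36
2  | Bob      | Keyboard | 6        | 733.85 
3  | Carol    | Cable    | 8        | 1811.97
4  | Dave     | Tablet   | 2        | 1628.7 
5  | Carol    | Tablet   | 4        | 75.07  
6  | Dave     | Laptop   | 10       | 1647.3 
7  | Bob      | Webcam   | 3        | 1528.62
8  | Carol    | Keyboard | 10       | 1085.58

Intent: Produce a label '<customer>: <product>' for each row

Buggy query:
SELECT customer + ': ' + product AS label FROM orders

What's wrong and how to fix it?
Bug: SQLite uses || for string concatenation; + coerces text to numbers (yielding 0)

Fix: Use the || operator for string concatenation

Corrected query:
SELECT customer || ': ' || product AS label FROM orders

Result:
label          
---------------
Alice: Laptop  
Bob: Keyboard  
Carol: Cable   
Dave: Tablet   
Carol: Tablet  
Dave: Laptop   
Bob: Webcam    
Carol: Keyboard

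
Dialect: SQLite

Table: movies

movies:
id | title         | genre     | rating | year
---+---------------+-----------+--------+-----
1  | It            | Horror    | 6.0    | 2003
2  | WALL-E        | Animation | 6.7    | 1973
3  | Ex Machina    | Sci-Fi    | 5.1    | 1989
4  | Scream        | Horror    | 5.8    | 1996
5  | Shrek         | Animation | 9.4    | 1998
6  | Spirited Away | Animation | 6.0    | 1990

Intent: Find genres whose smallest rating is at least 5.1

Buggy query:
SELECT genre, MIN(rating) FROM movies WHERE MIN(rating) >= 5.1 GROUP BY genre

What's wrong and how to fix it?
Bug: Aggregates like MIN are computed per group after WHERE runs

Fix: Replace WHERE with HAVING after the GROUP BY

Corrected query:
SELECT genre, MIN(rating) FROM movies GROUP BY genre HAVING MIN(rating) >= 5.1

Result:
genre     | MIN(rating)
----------+------------
Animation | 6          
Horror    | 5.8        
Sci-Fi    | 5.1        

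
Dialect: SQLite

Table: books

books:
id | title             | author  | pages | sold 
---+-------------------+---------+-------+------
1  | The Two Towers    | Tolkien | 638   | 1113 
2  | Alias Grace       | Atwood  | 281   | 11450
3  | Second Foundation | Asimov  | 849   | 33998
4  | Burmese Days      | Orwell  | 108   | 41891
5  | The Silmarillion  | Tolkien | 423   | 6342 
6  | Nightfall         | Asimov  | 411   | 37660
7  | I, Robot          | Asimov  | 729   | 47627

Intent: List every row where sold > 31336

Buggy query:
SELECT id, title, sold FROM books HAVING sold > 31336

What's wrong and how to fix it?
Bug: HAVING filters the output of aggregation, but this query has no GROUP BY and no aggregate functions, so SQLite rejects it (HAVING clause on a non-aggregate query); the condition here is per row

Fix: Use WHERE for row-level filtering

Corrected query:
SELECT id, title, sold FROM books WHERE sold > 31336

Result:
id | title             | sold 
---+-------------------+------
3  | Second Foundation | 33998
4  | Burmese Days      | 41891
6  | Nightfall         | 37660
7  | I, Robot          | 47627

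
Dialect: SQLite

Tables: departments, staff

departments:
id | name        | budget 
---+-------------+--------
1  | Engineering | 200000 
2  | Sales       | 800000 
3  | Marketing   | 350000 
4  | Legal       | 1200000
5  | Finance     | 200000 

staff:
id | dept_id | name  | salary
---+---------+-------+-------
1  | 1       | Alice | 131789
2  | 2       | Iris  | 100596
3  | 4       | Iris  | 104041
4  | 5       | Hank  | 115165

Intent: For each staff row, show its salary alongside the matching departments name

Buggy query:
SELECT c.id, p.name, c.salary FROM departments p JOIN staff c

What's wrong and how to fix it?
Bug: Missing join condition: each staff row is matched to all departments rows instead of just its own

Fix: Specify the join condition linking the foreign key to the parent id

Corrected query:
SELECT c.id, p.name, c.salary FROM departments p JOIN staff c ON c.dept_id = p.id

Result:
id | name        | salary
---+-------------+-------
1  | Engineering | 131789
2  | Sales       | 100596
3  | Legal       | 104041
4  | Finance     | 115165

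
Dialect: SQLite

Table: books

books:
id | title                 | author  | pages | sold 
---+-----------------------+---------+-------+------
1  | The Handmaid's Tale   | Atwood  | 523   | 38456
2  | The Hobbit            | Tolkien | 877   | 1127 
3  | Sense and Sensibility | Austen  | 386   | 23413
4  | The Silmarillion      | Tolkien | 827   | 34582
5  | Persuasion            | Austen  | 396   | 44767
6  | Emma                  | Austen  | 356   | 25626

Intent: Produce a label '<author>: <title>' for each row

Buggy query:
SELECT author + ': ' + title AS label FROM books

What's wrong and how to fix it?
Bug: '+' is numeric addition; on text columns SQLite converts them to 0 instead of concatenating

Fix: Use the || operator for string concatenation

Corrected query:
SELECT author || ': ' || title AS label FROM books

Result:
label                        
-----------------------------
Atwood: The Handmaid's Tale  
Tolkien: The Hobbit          
Austen: Sense and Sensibility
Tolkien: The Silmarillion    
Austen: Persuasion           
Austen: Emma                 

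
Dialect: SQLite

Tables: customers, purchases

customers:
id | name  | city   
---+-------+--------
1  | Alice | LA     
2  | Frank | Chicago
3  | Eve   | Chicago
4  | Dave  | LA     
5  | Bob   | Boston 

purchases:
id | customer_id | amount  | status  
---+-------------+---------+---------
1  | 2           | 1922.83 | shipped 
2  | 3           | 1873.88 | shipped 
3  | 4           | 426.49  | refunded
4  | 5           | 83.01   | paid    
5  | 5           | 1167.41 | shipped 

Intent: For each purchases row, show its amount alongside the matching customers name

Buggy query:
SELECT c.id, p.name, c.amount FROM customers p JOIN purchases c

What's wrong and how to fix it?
Bug: JOIN with no ON clause produces a cartesian product; every purchases row pairs with every customers row

Fix: Specify the join condition linking the foreign key to the parent id

Corrected query:
SELECT c.id, p.name, c.amount FROM customers p JOIN purchases c ON c.customer_id = p.id

Result:
id | name  | amount 
---+-------+--------
1  | Frank | 1922.83
2  | Eve   | 1873.88
3  | Dave  | 426.49 
4  | Bob   | 83.01  
5  | Bob   | 1167.41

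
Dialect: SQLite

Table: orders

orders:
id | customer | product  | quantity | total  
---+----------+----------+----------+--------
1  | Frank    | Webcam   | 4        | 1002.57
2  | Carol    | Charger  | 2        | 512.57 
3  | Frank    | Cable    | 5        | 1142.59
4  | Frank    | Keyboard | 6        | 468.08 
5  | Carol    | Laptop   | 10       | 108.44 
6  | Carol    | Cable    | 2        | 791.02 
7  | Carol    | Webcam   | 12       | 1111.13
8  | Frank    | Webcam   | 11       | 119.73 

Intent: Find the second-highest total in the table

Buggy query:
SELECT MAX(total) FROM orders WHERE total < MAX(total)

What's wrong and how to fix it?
Bug: MAX(total) on the right of the comparison is an aggregate-in-WHERE error

Fix: Compute the overall MAX in a subquery, then take MAX of rows below it

Corrected query:
SELECT MAX(total) FROM orders WHERE total < (SELECT MAX(total) FROM orders)

Result:
MAX(total)
----------
1111.13   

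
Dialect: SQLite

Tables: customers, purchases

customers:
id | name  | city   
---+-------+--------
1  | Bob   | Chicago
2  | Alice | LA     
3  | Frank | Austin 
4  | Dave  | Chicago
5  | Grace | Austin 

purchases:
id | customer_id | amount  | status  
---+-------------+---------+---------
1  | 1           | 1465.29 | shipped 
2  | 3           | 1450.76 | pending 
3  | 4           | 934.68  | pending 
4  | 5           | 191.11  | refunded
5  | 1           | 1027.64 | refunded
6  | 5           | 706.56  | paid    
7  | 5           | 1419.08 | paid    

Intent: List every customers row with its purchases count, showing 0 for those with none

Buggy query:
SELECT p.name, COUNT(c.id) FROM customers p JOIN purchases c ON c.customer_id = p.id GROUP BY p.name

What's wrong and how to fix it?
Bug: INNER JOIN drops customers rows that have no matching purchases rows

Fix: Use LEFT JOIN so parents without children still appear (COUNT(c.id) gives 0)

Corrected query:
SELECT p.name, COUNT(c.id) FROM customers p LEFT JOIN purchases c ON c.customer_id = p.id GROUP BY p.name

Result:
name  | COUNT(c.id)
------+------------
Alice | 0          
Bob   | 2          
Dave  | 1          
Frank | 1          
Grace | 3          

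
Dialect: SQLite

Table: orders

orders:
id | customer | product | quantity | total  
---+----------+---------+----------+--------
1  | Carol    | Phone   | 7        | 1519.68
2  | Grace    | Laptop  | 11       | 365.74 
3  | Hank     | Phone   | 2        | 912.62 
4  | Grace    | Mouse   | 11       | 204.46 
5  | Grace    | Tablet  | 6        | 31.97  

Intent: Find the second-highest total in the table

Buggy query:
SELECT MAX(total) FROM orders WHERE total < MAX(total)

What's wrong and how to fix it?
Bug: The inner MAX is an aggregate inside WHERE, which is not allowed

Fix: Put the inner MAX in a scalar subquery

Corrected query:
SELECT MAX(total) FROM orders WHERE total < (SELECT MAX(total) FROM orders)

Result:
MAX(total)
----------
912.62    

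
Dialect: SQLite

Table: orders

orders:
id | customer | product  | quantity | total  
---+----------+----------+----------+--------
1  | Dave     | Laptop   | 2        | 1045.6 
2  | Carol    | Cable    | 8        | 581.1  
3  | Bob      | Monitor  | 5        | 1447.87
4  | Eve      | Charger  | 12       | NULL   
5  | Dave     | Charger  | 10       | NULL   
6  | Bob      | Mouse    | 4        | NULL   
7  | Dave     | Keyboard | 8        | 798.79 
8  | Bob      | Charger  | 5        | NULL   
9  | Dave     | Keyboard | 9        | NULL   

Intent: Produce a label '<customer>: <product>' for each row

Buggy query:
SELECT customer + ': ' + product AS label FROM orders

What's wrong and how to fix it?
Bug: SQLite uses || for string concatenation; + coerces text to numbers (yielding 0)

Fix: Use the || operator for string concatenation

Corrected query:
SELECT customer || ': ' || product AS label FROM orders

Result:
label         
--------------
Dave: Laptop  
Carol: Cable  
Bob: Monitor  
Eve: Charger  
Dave: Charger 
Bob: Mouse    
Dave: Keyboard
Bob: Charger  
Dave: Keyboard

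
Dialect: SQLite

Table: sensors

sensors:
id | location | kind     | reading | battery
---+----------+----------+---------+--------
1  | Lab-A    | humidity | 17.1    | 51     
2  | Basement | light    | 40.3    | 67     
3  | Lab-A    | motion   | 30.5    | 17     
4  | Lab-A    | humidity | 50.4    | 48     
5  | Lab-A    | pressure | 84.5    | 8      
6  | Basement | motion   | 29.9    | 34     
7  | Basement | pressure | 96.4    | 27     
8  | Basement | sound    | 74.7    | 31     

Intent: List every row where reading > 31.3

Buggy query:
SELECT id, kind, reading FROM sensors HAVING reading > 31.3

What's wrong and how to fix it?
Bug: HAVING filters the output of aggregation, but this query has no GROUP BY and no aggregate functions, so SQLite rejects it (HAVING clause on a non-aggregate query); the condition here is per row

Fix: Use WHERE for row-level filtering

Corrected query:
SELECT id, kind, reading FROM sensors WHERE reading > 31.3

Result:
id | kind     | reading
---+----------+--------
2  | light    | 40.3   
4  | humidity | 50.4   
5  | pressure | 84.5   
7  | pressure | 96.4   
8  | sound    | 74.7   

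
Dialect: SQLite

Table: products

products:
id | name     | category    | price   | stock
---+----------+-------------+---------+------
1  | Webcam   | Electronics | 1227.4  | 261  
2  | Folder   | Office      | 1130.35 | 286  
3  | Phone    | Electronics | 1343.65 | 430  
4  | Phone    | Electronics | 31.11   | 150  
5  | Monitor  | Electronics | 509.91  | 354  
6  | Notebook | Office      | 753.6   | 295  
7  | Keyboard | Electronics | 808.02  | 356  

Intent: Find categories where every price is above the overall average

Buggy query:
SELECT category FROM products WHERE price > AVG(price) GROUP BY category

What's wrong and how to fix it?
Bug: AVG() is an aggregate; it can't sit directly in WHERE

Fix: Use a subquery for AVG and a HAVING MIN(...) filter so the condition holds for every row in the group

Corrected query:
SELECT category FROM products GROUP BY category HAVING MIN(price) > (SELECT AVG(price) FROM products)

Result:
(no rows)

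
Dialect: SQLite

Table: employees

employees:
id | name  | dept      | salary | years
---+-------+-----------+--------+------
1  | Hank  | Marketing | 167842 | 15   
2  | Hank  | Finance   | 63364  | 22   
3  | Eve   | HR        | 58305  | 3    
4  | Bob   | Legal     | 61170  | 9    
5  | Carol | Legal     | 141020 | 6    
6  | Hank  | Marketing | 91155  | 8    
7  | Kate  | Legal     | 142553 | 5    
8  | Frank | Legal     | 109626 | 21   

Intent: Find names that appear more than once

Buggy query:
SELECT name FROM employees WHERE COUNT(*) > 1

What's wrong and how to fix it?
Bug: COUNT(*) is an aggregate and cannot be used in WHERE

Fix: GROUP BY name, then filter groups with HAVING COUNT(*) > 1

Corrected query:
SELECT name FROM employees GROUP BY name HAVING COUNT(*) > 1

Result:
name
----
Hank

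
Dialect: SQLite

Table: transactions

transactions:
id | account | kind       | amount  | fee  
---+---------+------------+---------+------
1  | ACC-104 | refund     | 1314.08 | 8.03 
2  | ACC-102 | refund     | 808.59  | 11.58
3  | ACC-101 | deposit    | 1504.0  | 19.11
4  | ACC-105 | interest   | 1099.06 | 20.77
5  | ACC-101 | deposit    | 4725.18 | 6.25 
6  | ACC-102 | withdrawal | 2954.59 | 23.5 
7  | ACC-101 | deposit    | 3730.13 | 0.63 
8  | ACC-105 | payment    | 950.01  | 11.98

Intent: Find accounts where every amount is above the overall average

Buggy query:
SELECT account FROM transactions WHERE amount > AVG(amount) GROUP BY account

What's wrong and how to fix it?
Bug: AVG() is an aggregate; it can't sit directly in WHERE

Fix: Use a subquery for AVG and a HAVING MIN(...) filter so the condition holds for every row in the group

Corrected query:
SELECT account FROM transactions GROUP BY account HAVING MIN(amount) > (SELECT AVG(amount) FROM transactions)

Result:
(no rows)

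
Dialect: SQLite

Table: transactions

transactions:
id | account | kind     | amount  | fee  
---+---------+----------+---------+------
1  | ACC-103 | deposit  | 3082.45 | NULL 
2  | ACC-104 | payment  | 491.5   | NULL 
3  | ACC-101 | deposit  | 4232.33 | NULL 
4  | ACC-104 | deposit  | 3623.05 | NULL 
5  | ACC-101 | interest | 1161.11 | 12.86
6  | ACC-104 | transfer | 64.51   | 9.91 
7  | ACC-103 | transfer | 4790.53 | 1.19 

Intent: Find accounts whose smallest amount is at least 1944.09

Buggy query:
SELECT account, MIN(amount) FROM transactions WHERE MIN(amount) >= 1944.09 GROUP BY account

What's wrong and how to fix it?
Bug: MIN() in WHERE is a misuse of aggregate

Fix: Use HAVING for the per-group MIN condition

Corrected query:
SELECT account, MIN(amount) FROM transactions GROUP BY account HAVING MIN(amount) >= 1944.09

Result:
account | MIN(amount)
--------+------------
ACC-103 | 3082.45    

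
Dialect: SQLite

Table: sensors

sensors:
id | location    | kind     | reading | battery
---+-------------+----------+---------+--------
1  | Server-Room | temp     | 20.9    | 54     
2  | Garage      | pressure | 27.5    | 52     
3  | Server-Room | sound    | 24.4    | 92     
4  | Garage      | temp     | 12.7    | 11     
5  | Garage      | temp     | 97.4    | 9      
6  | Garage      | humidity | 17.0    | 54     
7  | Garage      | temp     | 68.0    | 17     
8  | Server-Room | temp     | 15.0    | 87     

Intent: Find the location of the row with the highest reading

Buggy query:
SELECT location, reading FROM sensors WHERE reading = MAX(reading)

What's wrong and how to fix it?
Bug: WHERE is evaluated per row; an aggregate over the whole table isn't defined there

Fix: Use a subquery: WHERE reading = (SELECT MAX(reading) FROM sensors)

Corrected query:
SELECT location, reading FROM sensors WHERE reading = (SELECT MAX(reading) FROM sensors)

Result:
location | reading
---------+--------
Garage   | 97.4   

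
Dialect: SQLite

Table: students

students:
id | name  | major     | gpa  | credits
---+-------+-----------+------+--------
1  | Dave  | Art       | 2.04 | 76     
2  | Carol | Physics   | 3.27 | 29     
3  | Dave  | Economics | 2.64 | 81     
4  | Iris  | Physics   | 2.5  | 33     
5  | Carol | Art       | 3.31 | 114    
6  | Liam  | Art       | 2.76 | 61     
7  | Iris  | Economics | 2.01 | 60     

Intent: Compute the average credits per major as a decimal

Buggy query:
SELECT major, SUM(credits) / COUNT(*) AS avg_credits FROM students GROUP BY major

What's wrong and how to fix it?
Bug: Both operands are integers, so '/' performs integer division and truncates

Fix: Cast one side to REAL so the division keeps the fractional part

Corrected query:
SELECT major, SUM(credits) * 1.0 / COUNT(*) AS avg_credits FROM students GROUP BY major

Result:
major     | avg_credits
----------+------------
Art       | 83.666667  
Economics | 70.5       
Physics   | 31         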